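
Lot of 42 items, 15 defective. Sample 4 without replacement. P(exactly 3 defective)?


Hypergeometric: C(15,3)×C(27,1)/C(42,4)
= 455×27/111930 = 9/82

P(X=3) = 9/82 ≈ 10.98%


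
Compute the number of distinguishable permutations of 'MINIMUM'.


Letters: 7, freq: {'M': 3, 'I': 2, 'N': 1, 'U': 1}
7!/(3!×2!×1!×1!) = 5040/12 = 420

420


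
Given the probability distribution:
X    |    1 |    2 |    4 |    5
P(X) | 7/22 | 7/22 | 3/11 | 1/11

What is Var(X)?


E[X] = 5/2
E[X²] = 181/22
Var(X) = E[X²] - (E[X])² = 181/22 - 25/4 = 87/44

Var(X) = 87/44 ≈ 1.9773


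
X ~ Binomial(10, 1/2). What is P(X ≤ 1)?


P(X ≤ 1) = Σ P(X=i) for i=0..1
P(X=0) = 1/1024
P(X=1) = 5/512
Sum = 11/1024

P(X ≤ 1) = 11/1024 ≈ 1.07%


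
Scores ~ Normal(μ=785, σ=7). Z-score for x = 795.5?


z = (x - μ)/σ = (795.5 - 785)/7 = 1.5

z = 1.5


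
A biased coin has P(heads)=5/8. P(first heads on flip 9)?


Geometric: P(X=9) = (1-p)^(k-1)×p = (3/8)^8×5/8 = 32805/134217728

P(X=9) = 32805/134217728 ≈ 0.02%


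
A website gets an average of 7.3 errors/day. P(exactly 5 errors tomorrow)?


Poisson(λ=7.3): P(X=5) = e^(-λ)×λ^k/k!
= e^(-7.3) × 7.3^5 / 5!
≈ 0.0006755387752 × 20730.71593 / 120 ≈ 0.116703

P(X=5) ≈ 0.116703 ≈ 11.67%


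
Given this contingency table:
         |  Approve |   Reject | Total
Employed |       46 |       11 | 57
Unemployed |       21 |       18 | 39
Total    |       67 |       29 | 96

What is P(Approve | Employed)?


P(Approve | Employed) = 46/(46+11) = 46/57

P(Approve|Employed) = 46/57 ≈ 80.70%


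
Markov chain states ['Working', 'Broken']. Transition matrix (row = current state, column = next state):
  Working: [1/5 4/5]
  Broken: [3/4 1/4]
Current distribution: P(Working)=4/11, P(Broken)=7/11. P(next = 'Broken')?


P(next=Broken) = Σᵢ P(now=i)×P(i→Broken)
= 4/11×4/5 + 7/11×1/4
= 16/55 + 7/44 = 9/20

P = 9/20 ≈ 0.4500


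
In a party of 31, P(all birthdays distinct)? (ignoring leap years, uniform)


P(all different) = Π(365-i)/365 for i=0..30
= (365/365)×(364/365)×...×(335/365)
= 0.269545

P ≈ 0.2695 ≈ 26.95%


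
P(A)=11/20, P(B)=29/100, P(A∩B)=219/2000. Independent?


P(A)×P(B) = 319/2000
P(A∩B) = 219/2000
Not equal → NOT independent

No, not independent


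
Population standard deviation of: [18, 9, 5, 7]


Mean = 39/4
  (18-39/4)²=1089/16
  (9-39/4)²=9/16
  (5-39/4)²=361/16
  (7-39/4)²=121/16
Σ(x-μ)² = 395/4
σ² = (395/4)/4 = 395/16

σ = √(395/16) ≈ 4.9687


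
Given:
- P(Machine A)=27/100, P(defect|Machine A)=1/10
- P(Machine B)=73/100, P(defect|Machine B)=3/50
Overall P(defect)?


P(B) = Σ P(B|Aᵢ)×P(Aᵢ)
  1/10×27/100 = 27/1000
  3/50×73/100 = 219/5000
Sum = 177/2500

P(defect) = 177/2500 ≈ 7.08%


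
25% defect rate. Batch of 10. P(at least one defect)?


P(all good) = (3/4)^10 = 59049/1048576
P(≥1 defect) = 989527/1048576

P = 989527/1048576 ≈ 94.37%


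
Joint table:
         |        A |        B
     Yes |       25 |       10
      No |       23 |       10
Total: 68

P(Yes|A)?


P(Yes|A) = 25/(25+23) = 25/48

P = 25/48 ≈ 52.08%


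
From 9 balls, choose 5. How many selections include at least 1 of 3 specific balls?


Complement: C(9,5) - C(6,5) = 126 - 6 = 120

120


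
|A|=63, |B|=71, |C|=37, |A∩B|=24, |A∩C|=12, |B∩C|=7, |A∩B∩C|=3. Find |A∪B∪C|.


|A∪B∪C| = 63+71+37-24-12-7+3 = 131

|A∪B∪C| = 131


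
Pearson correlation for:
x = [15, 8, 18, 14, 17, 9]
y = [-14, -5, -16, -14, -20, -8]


n=6, Σx=81, Σy=-77, Σxy=-1146, Σx²=1179, Σy²=1137
r = (6×(-1146) - 81×(-77))/√((6×1179 - 81²)(6×1137 - (-77)²))
= -639/√(513×893) = -639/√458109 ≈ -639/676.8375 ≈ -0.9441

r ≈ -0.9441


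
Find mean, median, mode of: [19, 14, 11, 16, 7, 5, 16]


Sorted: [5, 7, 11, 14, 16, 16, 19]
Mean = 88/7
Median = 14
Freq: {19: 1, 14: 1, 11: 1, 16: 2, 7: 1, 5: 1}
Mode: [16]

Mean=88/7, Median=14, Mode=16


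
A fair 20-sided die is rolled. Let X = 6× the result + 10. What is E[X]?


E[die] = (1+20)/2 = 21/2
E[X] = 6×21/2 + 10 = 73

E[X] = 73


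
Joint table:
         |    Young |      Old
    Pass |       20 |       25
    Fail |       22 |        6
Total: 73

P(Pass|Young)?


P(Pass|Young) = 20/(20+22) = 20/42 = 10/21

P = 10/21 ≈ 47.62%


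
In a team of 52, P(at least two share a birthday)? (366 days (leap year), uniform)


P(all different) = Π(366-i)/366 for i=0..51
= 0.022238
P(match) = 1 - 0.022238 = 0.977762

P ≈ 0.9778 ≈ 97.78%


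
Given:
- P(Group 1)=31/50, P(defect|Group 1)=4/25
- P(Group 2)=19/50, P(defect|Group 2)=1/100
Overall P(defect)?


P(B) = Σ P(B|Aᵢ)×P(Aᵢ)
  4/25×31/50 = 62/625
  1/100×19/50 = 19/5000
Sum = 103/1000

P(defect) = 103/1000 ≈ 10.30%


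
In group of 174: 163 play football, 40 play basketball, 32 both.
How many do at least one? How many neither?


|A∪B| = 163+40-32 = 171
Neither = 174-171 = 3

At least one: 171; Neither: 3


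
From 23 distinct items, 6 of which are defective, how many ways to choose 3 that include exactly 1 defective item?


Choose 1 of the 6 defective items and 2 of the other 17 items:
C(6,1)×C(17,2) = 6×136 = 816

816


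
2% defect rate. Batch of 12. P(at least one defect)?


P(all good) = (49/50)^12 = 191581231380566414401/244140625000000000000
P(≥1 defect) = 52559393619433585599/244140625000000000000

P = 52559393619433585599/244140625000000000000 ≈ 21.53%


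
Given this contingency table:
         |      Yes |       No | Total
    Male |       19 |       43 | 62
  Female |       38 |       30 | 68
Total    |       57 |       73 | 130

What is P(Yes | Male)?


P(Yes | Male) = 19/(19+43) = 19/62

P(Yes|Male) = 19/62 ≈ 30.65%


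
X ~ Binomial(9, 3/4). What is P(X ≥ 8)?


P(X ≥ 8) = Σ P(X=i) for i=8..9
P(X=8) = 59049/262144
P(X=9) = 19683/262144
Sum = 19683/65536

P(X ≥ 8) = 19683/65536 ≈ 30.03%


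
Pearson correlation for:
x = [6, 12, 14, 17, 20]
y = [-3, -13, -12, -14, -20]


n=5, Σx=69, Σy=-62, Σxy=-980, Σx²=1065, Σy²=918
r = (5×(-980) - 69×(-62))/√((5×1065 - 69²)(5×918 - (-62)²))
= -622/√(564×746) = -622/√420744 ≈ -622/648.6478 ≈ -0.9589

r ≈ -0.9589


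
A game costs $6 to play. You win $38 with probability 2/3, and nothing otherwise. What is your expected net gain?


E[gain] = (38-6)×2/3 + (-6)×1/3
= 64/3 - 2 = 58/3

Expected net gain = $58/3 ≈ $19.33


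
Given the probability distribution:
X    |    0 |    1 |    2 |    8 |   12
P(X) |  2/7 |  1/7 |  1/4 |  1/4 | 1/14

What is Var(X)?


E[X] = 7/2
E[X²] = 192/7
Var(X) = E[X²] - (E[X])² = 192/7 - 49/4 = 425/28

Var(X) = 425/28 ≈ 15.1786


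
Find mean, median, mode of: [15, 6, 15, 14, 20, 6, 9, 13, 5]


Sorted: [5, 6, 6, 9, 13, 14, 15, 15, 20]
Mean = 103/9
Median = 13
Freq: {15: 2, 6: 2, 14: 1, 20: 1, 9: 1, 13: 1, 5: 1}
Mode: [6, 15]

Mean=103/9, Median=13, Mode=[6, 15]


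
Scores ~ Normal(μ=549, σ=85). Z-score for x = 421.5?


z = (x - μ)/σ = (421.5 - 549)/85 = -1.5

z = -1.5


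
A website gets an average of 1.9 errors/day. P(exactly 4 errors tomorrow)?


Poisson(λ=1.9): P(X=4) = e^(-λ)×λ^k/k!
= e^(-1.9) × 1.9^4 / 4!
≈ 0.1495686192 × 13.0321 / 24 ≈ 0.081216

P(X=4) ≈ 0.081216 ≈ 8.12%


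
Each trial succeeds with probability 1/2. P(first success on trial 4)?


Geometric: P(X=4) = (1-p)^(k-1)×p = (1/2)^3×1/2 = 1/16

P(X=4) = 1/16 ≈ 6.25%


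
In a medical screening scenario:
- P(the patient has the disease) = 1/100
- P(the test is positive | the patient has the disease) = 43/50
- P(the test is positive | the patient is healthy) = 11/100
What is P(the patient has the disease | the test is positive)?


Using Bayes' theorem:
P(A|B) = P(B|A)·P(A) / P(B)

P(the test is positive) = 43/50 × 1/100 + 11/100 × 99/100
= 43/5000 + 1089/10000 = 47/400

P(the patient has the disease|the test is positive) = (43/5000) / (47/400) = 86/1175

P(the patient has the disease|the test is positive) = 86/1175 ≈ 7.32%


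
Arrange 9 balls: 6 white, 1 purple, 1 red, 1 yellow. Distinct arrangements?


9!/(6!×1!×1!×1!) = 504

504


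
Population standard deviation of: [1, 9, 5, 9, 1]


Mean = 25/5 = 5
  (1-5)²=16
  (9-5)²=16
  (5-5)²=0
  (9-5)²=16
  (1-5)²=16
Σ(x-μ)² = 64
σ² = 64/5

σ = √(64/5) ≈ 3.5777


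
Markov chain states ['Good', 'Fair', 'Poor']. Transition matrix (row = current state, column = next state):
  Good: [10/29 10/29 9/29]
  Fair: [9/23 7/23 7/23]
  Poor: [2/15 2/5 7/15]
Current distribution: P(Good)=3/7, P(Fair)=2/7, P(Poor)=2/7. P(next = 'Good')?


P(next=Good) = Σᵢ P(now=i)×P(i→Good)
= 3/7×10/29 + 2/7×9/23 + 2/7×2/15
= 30/203 + 18/161 + 4/105 = 20848/70035

P = 20848/70035 ≈ 0.2977


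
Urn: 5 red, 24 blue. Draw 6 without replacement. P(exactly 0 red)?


Hypergeometric: C(5,0)×C(24,6)/C(29,6)
= 1×134596/475020 = 4807/16965

P(X=0) = 4807/16965 ≈ 28.33%


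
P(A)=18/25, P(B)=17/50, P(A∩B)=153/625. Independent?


P(A)×P(B) = 153/625
P(A∩B) = 153/625
Equal ✓ → Independent

Yes, independent


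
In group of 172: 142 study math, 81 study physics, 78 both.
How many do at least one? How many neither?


|A∪B| = 142+81-78 = 145
Neither = 172-145 = 27

At least one: 145; Neither: 27


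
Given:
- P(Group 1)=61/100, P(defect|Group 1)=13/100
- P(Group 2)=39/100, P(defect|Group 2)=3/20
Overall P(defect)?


P(B) = Σ P(B|Aᵢ)×P(Aᵢ)
  13/100×61/100 = 793/10000
  3/20×39/100 = 117/2000
Sum = 689/5000

P(defect) = 689/5000 ≈ 13.78%


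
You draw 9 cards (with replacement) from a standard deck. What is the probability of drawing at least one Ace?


P(not a Ace) = 48/52 = 12/13
P(none in 9 draws) = (12/13)^9 = 5159780352/10604499373
P(≥1 Ace) = 1 - 5159780352/10604499373 = 5444719021/10604499373

P = 5444719021/10604499373 ≈ 51.34%


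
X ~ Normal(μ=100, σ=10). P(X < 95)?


z = (95-100)/10 = -0.5
P(Z < -0.5) = 0.3085

P(X < 95) ≈ 0.3085


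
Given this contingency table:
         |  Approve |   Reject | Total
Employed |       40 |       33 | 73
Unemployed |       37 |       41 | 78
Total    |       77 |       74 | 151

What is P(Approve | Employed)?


P(Approve | Employed) = 40/(40+33) = 40/73

P(Approve|Employed) = 40/73 ≈ 54.79%


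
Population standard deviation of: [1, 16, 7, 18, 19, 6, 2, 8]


Mean = 77/8
  (1-77/8)²=4761/64
  (16-77/8)²=2601/64
  (7-77/8)²=441/64
  (18-77/8)²=4489/64
  (19-77/8)²=5625/64
  (6-77/8)²=841/64
  (2-77/8)²=3721/64
  (8-77/8)²=169/64
Σ(x-μ)² = 2831/8
σ² = (2831/8)/8 = 2831/64

σ = √(2831/64) ≈ 6.6509


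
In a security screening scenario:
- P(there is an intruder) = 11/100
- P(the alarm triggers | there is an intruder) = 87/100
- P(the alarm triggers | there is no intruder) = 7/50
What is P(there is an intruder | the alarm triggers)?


Using Bayes' theorem:
P(A|B) = P(B|A)·P(A) / P(B)

P(the alarm triggers) = 87/100 × 11/100 + 7/50 × 89/100
= 957/10000 + 623/5000 = 2203/10000

P(there is an intruder|the alarm triggers) = (957/10000) / (2203/10000) = 957/2203

P(there is an intruder|the alarm triggers) = 957/2203 ≈ 43.44%


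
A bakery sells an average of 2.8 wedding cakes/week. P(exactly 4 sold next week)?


Poisson(λ=2.8): P(X=4) = e^(-λ)×λ^k/k!
= e^(-2.8) × 2.8^4 / 4!
≈ 0.06081006263 × 61.4656 / 24 ≈ 0.155739

P(X=4) ≈ 0.155739 ≈ 15.57%


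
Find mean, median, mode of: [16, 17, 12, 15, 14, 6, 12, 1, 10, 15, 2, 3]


Sorted: [1, 2, 3, 6, 10, 12, 12, 14, 15, 15, 16, 17]
Mean = 123/12 = 41/4
Median = 12
Freq: {16: 1, 17: 1, 12: 2, 15: 2, 14: 1, 6: 1, 1: 1, 10: 1, 2: 1, 3: 1}
Mode: [12, 15]

Mean=41/4, Median=12, Mode=[12, 15]


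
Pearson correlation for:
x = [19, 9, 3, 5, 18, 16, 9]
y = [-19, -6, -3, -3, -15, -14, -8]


n=7, Σx=79, Σy=-68, Σxy=-1005, Σx²=1137, Σy²=900
r = (7×(-1005) - 79×(-68))/√((7×1137 - 79²)(7×900 - (-68)²))
= -1663/√(1718×1676) = -1663/√2879368 ≈ -1663/1696.8701 ≈ -0.9800

r ≈ -0.9800


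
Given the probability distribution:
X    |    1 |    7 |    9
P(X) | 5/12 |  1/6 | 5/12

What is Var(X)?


E[X] = 16/3
E[X²] = 127/3
Var(X) = E[X²] - (E[X])² = 127/3 - 256/9 = 125/9

Var(X) = 125/9 ≈ 13.8889


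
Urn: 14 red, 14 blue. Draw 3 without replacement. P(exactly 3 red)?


Hypergeometric: C(14,3)×C(14,0)/C(28,3)
= 364×1/3276 = 1/9

P(X=3) = 1/9 ≈ 11.11%


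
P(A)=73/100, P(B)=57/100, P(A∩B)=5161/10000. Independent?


P(A)×P(B) = 4161/10000
P(A∩B) = 5161/10000
Not equal → NOT independent

No, not independent


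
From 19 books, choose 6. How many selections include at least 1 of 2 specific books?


Complement: C(19,6) - C(17,6) = 27132 - 12376 = 14756

14756


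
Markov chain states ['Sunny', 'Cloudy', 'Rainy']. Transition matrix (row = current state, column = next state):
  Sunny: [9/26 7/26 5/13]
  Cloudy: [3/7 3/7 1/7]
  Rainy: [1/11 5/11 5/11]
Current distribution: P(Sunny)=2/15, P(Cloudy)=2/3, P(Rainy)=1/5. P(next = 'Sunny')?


P(next=Sunny) = Σᵢ P(now=i)×P(i→Sunny)
= 2/15×9/26 + 2/3×3/7 + 1/5×1/11
= 3/65 + 2/7 + 1/55 = 1752/5005

P = 1752/5005 ≈ 0.3500


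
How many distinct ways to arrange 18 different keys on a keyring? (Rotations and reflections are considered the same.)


Free circular arrangements: rotations and reflections both identified.
(n-1)!/2 = 17!/2 = 355687428096000/2 = 177843714048000

177843714048000


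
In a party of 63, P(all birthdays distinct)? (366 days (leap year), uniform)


P(all different) = Π(366-i)/366 for i=0..62
= (366/366)×(365/366)×...×(304/366)
= 0.003452

P ≈ 0.0035 ≈ 0.35%


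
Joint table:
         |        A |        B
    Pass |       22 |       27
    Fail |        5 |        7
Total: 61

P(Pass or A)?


P(Pass∨A) = P(Pass) + P(A) - P(Pass∧A)
= (49 + 27 - 22)/61 = 54/61

P = 54/61 ≈ 88.52%


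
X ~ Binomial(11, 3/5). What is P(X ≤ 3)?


P(X ≤ 3) = Σ P(X=i) for i=0..3
P(X=0) = 2048/48828125
P(X=1) = 33792/48828125
P(X=2) = 50688/9765625
P(X=3) = 228096/9765625
Sum = 285952/9765625

P(X ≤ 3) = 285952/9765625 ≈ 2.93%


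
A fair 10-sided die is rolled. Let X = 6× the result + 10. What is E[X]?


E[die] = (1+10)/2 = 11/2
E[X] = 6×11/2 + 10 = 43

E[X] = 43


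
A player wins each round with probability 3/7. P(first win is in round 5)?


Geometric: P(X=5) = (1-p)^(k-1)×p = (4/7)^4×3/7 = 768/16807

P(X=5) = 768/16807 ≈ 4.57%


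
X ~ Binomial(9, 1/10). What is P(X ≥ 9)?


P(X ≥ 9) = Σ P(X=i) for i=9..9
P(X=9) = 1/1000000000
Sum = 1/1000000000

P(X ≥ 9) = 1/1000000000 ≈ 0.00%


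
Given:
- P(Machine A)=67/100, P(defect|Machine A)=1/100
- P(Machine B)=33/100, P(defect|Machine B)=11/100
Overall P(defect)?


P(B) = Σ P(B|Aᵢ)×P(Aᵢ)
  1/100×67/100 = 67/10000
  11/100×33/100 = 363/10000
Sum = 43/1000

P(defect) = 43/1000 ≈ 4.30%


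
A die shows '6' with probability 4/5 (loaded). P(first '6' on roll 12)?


Geometric: P(X=12) = (1-p)^(k-1)×p = (1/5)^11×4/5 = 4/244140625

P(X=12) = 4/244140625 ≈ 0.00%


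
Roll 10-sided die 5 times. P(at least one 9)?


P(no 9)^5 = (9/10)^5 = 59049/100000
P(≥1) = 1 - 59049/100000 = 40951/100000

P = 40951/100000 ≈ 40.95%


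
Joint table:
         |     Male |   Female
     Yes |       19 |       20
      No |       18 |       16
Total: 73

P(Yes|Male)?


P(Yes|Male) = 19/(19+18) = 19/37

P = 19/37 ≈ 51.35%


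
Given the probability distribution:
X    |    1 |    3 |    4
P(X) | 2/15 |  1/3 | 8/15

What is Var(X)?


E[X] = 49/15
E[X²] = 35/3
Var(X) = E[X²] - (E[X])² = 35/3 - 2401/225 = 224/225

Var(X) = 224/225 ≈ 0.9956


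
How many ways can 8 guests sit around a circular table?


Circular arrangements of 8 distinct objects: fix one position to break rotational symmetry.
(n-1)! = 7! = 5040

5040


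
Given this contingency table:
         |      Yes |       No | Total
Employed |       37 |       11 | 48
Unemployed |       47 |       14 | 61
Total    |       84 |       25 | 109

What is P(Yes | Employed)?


P(Yes | Employed) = 37/(37+11) = 37/48

P(Yes|Employed) = 37/48 ≈ 77.08%


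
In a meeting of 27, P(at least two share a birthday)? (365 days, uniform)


P(all different) = Π(365-i)/365 for i=0..26
= 0.373141
P(match) = 1 - 0.373141 = 0.626859

P ≈ 0.6269 ≈ 62.69%


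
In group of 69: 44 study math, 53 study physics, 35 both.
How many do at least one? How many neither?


|A∪B| = 44+53-35 = 62
Neither = 69-62 = 7

At least one: 62; Neither: 7


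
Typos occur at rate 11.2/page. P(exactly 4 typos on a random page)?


Poisson(λ=11.2): P(X=4) = e^(-λ)×λ^k/k!
= e^(-11.2) × 11.2^4 / 4!
≈ 1.367419607e-05 × 15735.1936 / 24 ≈ 0.008965

P(X=4) ≈ 0.008965 ≈ 0.90%


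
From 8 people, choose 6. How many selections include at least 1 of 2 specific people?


Complement: C(8,6) - C(6,6) = 28 - 1 = 27

27


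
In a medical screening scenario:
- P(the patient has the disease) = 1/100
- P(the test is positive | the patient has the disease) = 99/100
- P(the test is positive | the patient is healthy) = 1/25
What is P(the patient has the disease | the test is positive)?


Using Bayes' theorem:
P(A|B) = P(B|A)·P(A) / P(B)

P(the test is positive) = 99/100 × 1/100 + 1/25 × 99/100
= 99/10000 + 99/2500 = 99/2000

P(the patient has the disease|the test is positive) = (99/10000) / (99/2000) = 1/5

P(the patient has the disease|the test is positive) = 1/5 ≈ 20.00%


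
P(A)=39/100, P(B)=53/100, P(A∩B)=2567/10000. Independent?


P(A)×P(B) = 2067/10000
P(A∩B) = 2567/10000
Not equal → NOT independent

No, not independent


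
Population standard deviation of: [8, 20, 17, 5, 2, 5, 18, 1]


Mean = 76/8 = 19/2
  (8-19/2)²=9/4
  (20-19/2)²=441/4
  (17-19/2)²=225/4
  (5-19/2)²=81/4
  (2-19/2)²=225/4
  (5-19/2)²=81/4
  (18-19/2)²=289/4
  (1-19/2)²=289/4
Σ(x-μ)² = 410
σ² = 410/8 = 205/4

σ = √(205/4) ≈ 7.1589


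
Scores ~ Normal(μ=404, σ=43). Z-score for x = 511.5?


z = (x - μ)/σ = (511.5 - 404)/43 = 2.5

z = 2.5


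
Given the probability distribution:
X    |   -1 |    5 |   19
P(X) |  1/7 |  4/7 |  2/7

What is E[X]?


E[X] = Σ x·P(X=x)
= (-1)×(1/7) + (5)×(4/7) + (19)×(2/7)
= 57/7

E[X] = 57/7


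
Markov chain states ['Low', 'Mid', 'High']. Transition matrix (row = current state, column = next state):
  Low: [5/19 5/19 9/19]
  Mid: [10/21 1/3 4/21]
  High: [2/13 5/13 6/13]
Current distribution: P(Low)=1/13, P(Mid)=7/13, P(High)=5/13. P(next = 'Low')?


P(next=Low) = Σᵢ P(now=i)×P(i→Low)
= 1/13×5/19 + 7/13×10/21 + 5/13×2/13
= 5/247 + 10/39 + 10/169 = 3235/9633

P = 3235/9633 ≈ 0.3358


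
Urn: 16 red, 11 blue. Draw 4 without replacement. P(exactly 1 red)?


Hypergeometric: C(16,1)×C(11,3)/C(27,4)
= 16×165/17550 = 88/585

P(X=1) = 88/585 ≈ 15.04%


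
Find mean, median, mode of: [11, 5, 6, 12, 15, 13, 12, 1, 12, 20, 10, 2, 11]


Sorted: [1, 2, 5, 6, 10, 11, 11, 12, 12, 12, 13, 15, 20]
Mean = 130/13 = 10
Median = 11
Freq: {11: 2, 5: 1, 6: 1, 12: 3, 15: 1, 13: 1, 1: 1, 20: 1, 10: 1, 2: 1}
Mode: [12]

Mean=10, Median=11, Mode=12


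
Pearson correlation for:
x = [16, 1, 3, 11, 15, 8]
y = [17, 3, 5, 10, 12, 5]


n=6, Σx=54, Σy=52, Σxy=620, Σx²=676, Σy²=592
r = (6×620 - 54×52)/√((6×676 - 54²)(6×592 - 52²))
= 912/√(1140×848) = 912/√966720 ≈ 912/983.2192 ≈ 0.9276

r ≈ 0.9276


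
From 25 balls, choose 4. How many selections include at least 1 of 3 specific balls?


Complement: C(25,4) - C(22,4) = 12650 - 7315 = 5335

5335


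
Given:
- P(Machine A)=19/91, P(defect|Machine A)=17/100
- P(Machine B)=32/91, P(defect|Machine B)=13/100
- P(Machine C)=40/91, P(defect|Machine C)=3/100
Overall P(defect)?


P(B) = Σ P(B|Aᵢ)×P(Aᵢ)
  17/100×19/91 = 323/9100
  13/100×32/91 = 8/175
  3/100×40/91 = 6/455
Sum = 859/9100

P(defect) = 859/9100 ≈ 9.44%


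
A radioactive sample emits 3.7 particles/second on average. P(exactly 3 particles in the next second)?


Poisson(λ=3.7): P(X=3) = e^(-λ)×λ^k/k!
= e^(-3.7) × 3.7^3 / 3!
≈ 0.02472352647 × 50.653 / 6 ≈ 0.208720

P(X=3) ≈ 0.208720 ≈ 20.87%


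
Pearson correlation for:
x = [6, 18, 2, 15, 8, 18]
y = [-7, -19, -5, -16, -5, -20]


n=6, Σx=67, Σy=-72, Σxy=-1034, Σx²=977, Σy²=1116
r = (6×(-1034) - 67×(-72))/√((6×977 - 67²)(6×1116 - (-72)²))
= -1380/√(1373×1512) = -1380/√2075976 ≈ -1380/1440.8248 ≈ -0.9578

r ≈ -0.9578


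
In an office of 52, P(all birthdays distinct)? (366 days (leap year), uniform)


P(all different) = Π(366-i)/366 for i=0..51
= (366/366)×(365/366)×...×(315/366)
= 0.022238

P ≈ 0.0222 ≈ 2.22%


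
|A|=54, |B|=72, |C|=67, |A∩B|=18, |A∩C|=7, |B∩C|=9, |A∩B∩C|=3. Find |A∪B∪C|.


|A∪B∪C| = 54+72+67-18-7-9+3 = 162

|A∪B∪C| = 162


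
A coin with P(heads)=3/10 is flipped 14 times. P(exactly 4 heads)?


Binomial: P(X=4) = C(14,4)×p^4×(1-p)^10
= 1001 × 81/10000 × 282475249/10000000000 = 22903375664169/100000000000000

P(X=4) = 22903375664169/100000000000000 ≈ 22.90%


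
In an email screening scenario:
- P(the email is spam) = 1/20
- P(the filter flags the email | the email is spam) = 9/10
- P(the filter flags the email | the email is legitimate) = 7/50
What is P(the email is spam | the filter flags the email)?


Using Bayes' theorem:
P(A|B) = P(B|A)·P(A) / P(B)

P(the filter flags the email) = 9/10 × 1/20 + 7/50 × 19/20
= 9/200 + 133/1000 = 89/500

P(the email is spam|the filter flags the email) = (9/200) / (89/500) = 45/178

P(the email is spam|the filter flags the email) = 45/178 ≈ 25.28%


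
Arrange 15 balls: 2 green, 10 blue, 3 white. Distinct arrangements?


15!/(2!×10!×3!) = 30030

30030


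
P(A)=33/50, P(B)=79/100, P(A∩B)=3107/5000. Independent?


P(A)×P(B) = 2607/5000
P(A∩B) = 3107/5000
Not equal → NOT independent

No, not independent


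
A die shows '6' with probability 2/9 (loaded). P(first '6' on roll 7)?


Geometric: P(X=7) = (1-p)^(k-1)×p = (7/9)^6×2/9 = 235298/4782969

P(X=7) = 235298/4782969 ≈ 4.92%


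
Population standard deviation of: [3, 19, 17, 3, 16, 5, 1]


Mean = 64/7
  (3-64/7)²=1849/49
  (19-64/7)²=4761/49
  (17-64/7)²=3025/49
  (3-64/7)²=1849/49
  (16-64/7)²=2304/49
  (5-64/7)²=841/49
  (1-64/7)²=3249/49
Σ(x-μ)² = 2554/7
σ² = (2554/7)/7 = 2554/49

σ = √(2554/49) ≈ 7.2196


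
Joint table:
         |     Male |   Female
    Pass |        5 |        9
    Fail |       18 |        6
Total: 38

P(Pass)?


P(Pass) = (5+9)/38 = 14/38 = 7/19

P(Pass) = 7/19 ≈ 36.84%


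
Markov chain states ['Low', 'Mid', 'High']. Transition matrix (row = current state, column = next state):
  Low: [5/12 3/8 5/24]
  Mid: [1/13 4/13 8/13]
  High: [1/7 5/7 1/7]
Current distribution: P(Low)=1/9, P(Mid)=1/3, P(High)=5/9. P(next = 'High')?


P(next=High) = Σᵢ P(now=i)×P(i→High)
= 1/9×5/24 + 1/3×8/13 + 5/9×1/7
= 5/216 + 8/39 + 5/63 = 6047/19656

P = 6047/19656 ≈ 0.3076


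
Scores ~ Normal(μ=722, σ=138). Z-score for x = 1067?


z = (x - μ)/σ = (1067 - 722)/138 = 2.5

z = 2.5


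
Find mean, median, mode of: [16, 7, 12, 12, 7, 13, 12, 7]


Sorted: [7, 7, 7, 12, 12, 12, 13, 16]
Mean = 86/8 = 43/4
Median = 12
Freq: {16: 1, 7: 3, 12: 3, 13: 1}
Mode: [7, 12]

Mean=43/4, Median=12, Mode=[7, 12]


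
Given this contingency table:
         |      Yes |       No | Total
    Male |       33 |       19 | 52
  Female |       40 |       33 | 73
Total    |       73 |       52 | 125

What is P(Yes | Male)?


P(Yes | Male) = 33/(33+19) = 33/52

P(Yes|Male) = 33/52 ≈ 63.46%


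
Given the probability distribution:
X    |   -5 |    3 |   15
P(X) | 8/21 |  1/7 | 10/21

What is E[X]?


E[X] = Σ x·P(X=x)
= (-5)×(8/21) + (3)×(1/7) + (15)×(10/21)
= 17/3

E[X] = 17/3


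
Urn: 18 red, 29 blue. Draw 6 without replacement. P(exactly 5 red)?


Hypergeometric: C(18,5)×C(29,1)/C(47,6)
= 8568×29/10737573 = 11832/511313

P(X=5) = 11832/511313 ≈ 2.31%


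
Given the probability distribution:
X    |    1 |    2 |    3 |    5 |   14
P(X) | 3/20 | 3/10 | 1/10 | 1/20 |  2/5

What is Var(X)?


E[X] = 69/10
E[X²] = 819/10
Var(X) = E[X²] - (E[X])² = 819/10 - 4761/100 = 3429/100

Var(X) = 3429/100 ≈ 34.2900


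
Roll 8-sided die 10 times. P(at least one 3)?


P(no 3)^10 = (7/8)^10 = 282475249/1073741824
P(≥1) = 1 - 282475249/1073741824 = 791266575/1073741824

P = 791266575/1073741824 ≈ 73.69%


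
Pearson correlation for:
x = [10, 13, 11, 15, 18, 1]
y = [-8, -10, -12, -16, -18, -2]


n=6, Σx=68, Σy=-66, Σxy=-908, Σx²=940, Σy²=892
r = (6×(-908) - 68×(-66))/√((6×940 - 68²)(6×892 - (-66)²))
= -960/√(1016×996) = -960/√1011936 ≈ -960/1005.9503 ≈ -0.9543

r ≈ -0.9543


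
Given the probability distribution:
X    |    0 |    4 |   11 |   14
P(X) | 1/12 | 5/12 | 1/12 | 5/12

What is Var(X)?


E[X] = 101/12
E[X²] = 1181/12
Var(X) = E[X²] - (E[X])² = 1181/12 - 10201/144 = 3971/144

Var(X) = 3971/144 ≈ 27.5764


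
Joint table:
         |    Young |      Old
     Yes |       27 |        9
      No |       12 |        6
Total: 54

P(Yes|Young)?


P(Yes|Young) = 27/(27+12) = 27/39 = 9/13

P = 9/13 ≈ 69.23%


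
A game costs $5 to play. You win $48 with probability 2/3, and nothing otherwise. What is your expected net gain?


E[gain] = (48-5)×2/3 + (-5)×1/3
= 86/3 - 5/3 = 27

Expected net gain = $27 ≈ $27.00


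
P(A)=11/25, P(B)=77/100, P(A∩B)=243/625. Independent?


P(A)×P(B) = 847/2500
P(A∩B) = 243/625
Not equal → NOT independent

No, not independent


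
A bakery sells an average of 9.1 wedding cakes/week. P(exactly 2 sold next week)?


Poisson(λ=9.1): P(X=2) = e^(-λ)×λ^k/k!
= e^(-9.1) × 9.1^2 / 2!
≈ 0.0001116658085 × 82.81 / 2 ≈ 0.004624

P(X=2) ≈ 0.004624 ≈ 0.46%


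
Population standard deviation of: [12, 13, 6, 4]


Mean = 35/4
  (12-35/4)²=169/16
  (13-35/4)²=289/16
  (6-35/4)²=121/16
  (4-35/4)²=361/16
Σ(x-μ)² = 235/4
σ² = (235/4)/4 = 235/16

σ = √(235/16) ≈ 3.8324


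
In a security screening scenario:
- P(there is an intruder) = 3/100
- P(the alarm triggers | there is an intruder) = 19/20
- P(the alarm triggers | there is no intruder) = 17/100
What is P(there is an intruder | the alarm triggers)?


Using Bayes' theorem:
P(A|B) = P(B|A)·P(A) / P(B)

P(the alarm triggers) = 19/20 × 3/100 + 17/100 × 97/100
= 57/2000 + 1649/10000 = 967/5000

P(there is an intruder|the alarm triggers) = (57/2000) / (967/5000) = 285/1934

P(there is an intruder|the alarm triggers) = 285/1934 ≈ 14.74%


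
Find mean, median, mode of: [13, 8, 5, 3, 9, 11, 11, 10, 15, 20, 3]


Sorted: [3, 3, 5, 8, 9, 10, 11, 11, 13, 15, 20]
Mean = 108/11
Median = 10
Freq: {13: 1, 8: 1, 5: 1, 3: 2, 9: 1, 11: 2, 10: 1, 15: 1, 20: 1}
Mode: [3, 11]

Mean=108/11, Median=10, Mode=[3, 11]


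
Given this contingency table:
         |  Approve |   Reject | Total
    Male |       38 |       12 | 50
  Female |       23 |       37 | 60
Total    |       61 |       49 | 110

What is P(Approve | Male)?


P(Approve | Male) = 38/(38+12) = 38/50 = 19/25

P(Approve|Male) = 19/25 ≈ 76.00%


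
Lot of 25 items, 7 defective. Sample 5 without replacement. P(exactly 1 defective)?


Hypergeometric: C(7,1)×C(18,4)/C(25,5)
= 7×3060/53130 = 102/253

P(X=1) = 102/253 ≈ 40.32%


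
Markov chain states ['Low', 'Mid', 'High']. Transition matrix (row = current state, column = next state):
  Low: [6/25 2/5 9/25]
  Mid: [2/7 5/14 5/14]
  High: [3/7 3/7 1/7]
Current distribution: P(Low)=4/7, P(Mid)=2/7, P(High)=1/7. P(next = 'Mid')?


P(next=Mid) = Σᵢ P(now=i)×P(i→Mid)
= 4/7×2/5 + 2/7×5/14 + 1/7×3/7
= 8/35 + 5/49 + 3/49 = 96/245

P = 96/245 ≈ 0.3918


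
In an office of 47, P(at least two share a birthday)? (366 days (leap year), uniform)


P(all different) = Π(366-i)/366 for i=0..46
= 0.045628
P(match) = 1 - 0.045628 = 0.954372

P ≈ 0.9544 ≈ 95.44%


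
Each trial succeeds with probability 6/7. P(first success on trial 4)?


Geometric: P(X=4) = (1-p)^(k-1)×p = (1/7)^3×6/7 = 6/2401

P(X=4) = 6/2401 ≈ 0.25%


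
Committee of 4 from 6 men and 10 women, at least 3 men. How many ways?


Count by #men:
  3M,1W: C(6,3)×C(10,1)=200
  4M,0W: C(6,4)×C(10,0)=15
Total = 215

215


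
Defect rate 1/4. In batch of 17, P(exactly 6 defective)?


Binomial: P(X=6) = C(17,6)×p^6×(1-p)^11
= 12376 × 1/4096 × 177147/4194304 = 274046409/2147483648

P(X=6) = 274046409/2147483648 ≈ 12.76%


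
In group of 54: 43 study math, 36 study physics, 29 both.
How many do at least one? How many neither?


|A∪B| = 43+36-29 = 50
Neither = 54-50 = 4

At least one: 50; Neither: 4


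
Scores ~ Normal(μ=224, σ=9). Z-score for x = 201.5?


z = (x - μ)/σ = (201.5 - 224)/9 = -2.5

z = -2.5


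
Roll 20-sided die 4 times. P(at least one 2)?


P(no 2)^4 = (19/20)^4 = 130321/160000
P(≥1) = 1 - 130321/160000 = 29679/160000

P = 29679/160000 ≈ 18.55%


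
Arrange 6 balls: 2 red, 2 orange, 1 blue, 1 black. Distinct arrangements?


6!/(2!×2!×1!×1!) = 180

180


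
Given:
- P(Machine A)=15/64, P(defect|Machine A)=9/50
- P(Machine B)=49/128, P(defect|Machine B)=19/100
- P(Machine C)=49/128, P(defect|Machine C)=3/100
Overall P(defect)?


P(B) = Σ P(B|Aᵢ)×P(Aᵢ)
  9/50×15/64 = 27/640
  19/100×49/128 = 931/12800
  3/100×49/128 = 147/12800
Sum = 809/6400

P(defect) = 809/6400 ≈ 12.64%


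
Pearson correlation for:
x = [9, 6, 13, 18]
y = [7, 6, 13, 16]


n=4, Σx=46, Σy=42, Σxy=556, Σx²=610, Σy²=510
r = (4×556 - 46×42)/√((4×610 - 46²)(4×510 - 42²))
= 292/√(324×276) = 292/√89424 ≈ 292/299.0385 ≈ 0.9765

r ≈ 0.9765


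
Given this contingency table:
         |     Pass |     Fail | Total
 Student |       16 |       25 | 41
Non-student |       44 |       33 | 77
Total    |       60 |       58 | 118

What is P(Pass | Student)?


P(Pass | Student) = 16/(16+25) = 16/41

P(Pass|Student) = 16/41 ≈ 39.02%


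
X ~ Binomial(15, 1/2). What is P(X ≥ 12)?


P(X ≥ 12) = Σ P(X=i) for i=12..15
P(X=12) = 455/32768
P(X=13) = 105/32768
P(X=14) = 15/32768
P(X=15) = 1/32768
Sum = 9/512

P(X ≥ 12) = 9/512 ≈ 1.76%


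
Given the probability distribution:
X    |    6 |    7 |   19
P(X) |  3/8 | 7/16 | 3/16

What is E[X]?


E[X] = Σ x·P(X=x)
= (6)×(3/8) + (7)×(7/16) + (19)×(3/16)
= 71/8

E[X] = 71/8


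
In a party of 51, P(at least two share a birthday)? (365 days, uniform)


P(all different) = Π(365-i)/365 for i=0..50
= 0.025568
P(match) = 1 - 0.025568 = 0.974432

P ≈ 0.9744 ≈ 97.44%


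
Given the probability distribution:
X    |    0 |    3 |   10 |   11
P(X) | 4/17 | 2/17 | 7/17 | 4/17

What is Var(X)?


E[X] = 120/17
E[X²] = 1202/17
Var(X) = E[X²] - (E[X])² = 1202/17 - 14400/289 = 6034/289

Var(X) = 6034/289 ≈ 20.8789


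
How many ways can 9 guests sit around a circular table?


Circular arrangements of 9 distinct objects: fix one position to break rotational symmetry.
(n-1)! = 8! = 40320

40320


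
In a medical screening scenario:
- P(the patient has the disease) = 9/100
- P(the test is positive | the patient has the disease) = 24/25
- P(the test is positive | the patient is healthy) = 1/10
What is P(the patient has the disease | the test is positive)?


Using Bayes' theorem:
P(A|B) = P(B|A)·P(A) / P(B)

P(the test is positive) = 24/25 × 9/100 + 1/10 × 91/100
= 54/625 + 91/1000 = 887/5000

P(the patient has the disease|the test is positive) = (54/625) / (887/5000) = 432/887

P(the patient has the disease|the test is positive) = 432/887 ≈ 48.70%


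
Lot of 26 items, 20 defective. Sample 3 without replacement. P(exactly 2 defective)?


Hypergeometric: C(20,2)×C(6,1)/C(26,3)
= 190×6/2600 = 57/130

P(X=2) = 57/130 ≈ 43.85%


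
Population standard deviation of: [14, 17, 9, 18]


Mean = 58/4 = 29/2
  (14-29/2)²=1/4
  (17-29/2)²=25/4
  (9-29/2)²=121/4
  (18-29/2)²=49/4
Σ(x-μ)² = 49
σ² = 49/4

σ = √(49/4) ≈ 3.5000


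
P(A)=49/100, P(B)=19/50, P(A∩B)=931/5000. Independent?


P(A)×P(B) = 931/5000
P(A∩B) = 931/5000
Equal ✓ → Independent

Yes, independent


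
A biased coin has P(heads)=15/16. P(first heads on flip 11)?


Geometric: P(X=11) = (1-p)^(k-1)×p = (1/16)^10×15/16 = 15/17592186044416

P(X=11) = 15/17592186044416 ≈ 0.00%


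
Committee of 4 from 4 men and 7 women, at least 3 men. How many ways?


Count by #men:
  3M,1W: C(4,3)×C(7,1)=28
  4M,0W: C(4,4)×C(7,0)=1
Total = 29

29


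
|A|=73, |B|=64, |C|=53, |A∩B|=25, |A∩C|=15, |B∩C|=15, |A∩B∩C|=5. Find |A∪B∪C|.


|A∪B∪C| = 73+64+53-25-15-15+5 = 140

|A∪B∪C| = 140


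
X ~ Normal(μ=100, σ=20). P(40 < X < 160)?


z₁=(40-100)/20=-3.0, z₂=(160-100)/20=3.0
P = Φ(3.0) - Φ(-3.0) = 0.998650 - 0.001350 = 0.997300 ≈ 0.9973

P(40 < X < 160) ≈ 0.9973


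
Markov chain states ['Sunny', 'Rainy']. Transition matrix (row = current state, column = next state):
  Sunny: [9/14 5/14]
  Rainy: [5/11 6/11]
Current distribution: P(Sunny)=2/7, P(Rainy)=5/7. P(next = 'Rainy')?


P(next=Rainy) = Σᵢ P(now=i)×P(i→Rainy)
= 2/7×5/14 + 5/7×6/11
= 5/49 + 30/77 = 265/539

P = 265/539 ≈ 0.4917


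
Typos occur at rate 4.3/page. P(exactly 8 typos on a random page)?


Poisson(λ=4.3): P(X=8) = e^(-λ)×λ^k/k!
= e^(-4.3) × 4.3^8 / 8!
≈ 0.01356855901 × 116882.002776 / 40320 ≈ 0.039333

P(X=8) ≈ 0.039333 ≈ 3.93%


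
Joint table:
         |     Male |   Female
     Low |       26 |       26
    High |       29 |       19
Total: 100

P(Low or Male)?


P(Low∨Male) = P(Low) + P(Male) - P(Low∧Male)
= (52 + 55 - 26)/100 = 81/100

P = 81/100 ≈ 81.00%


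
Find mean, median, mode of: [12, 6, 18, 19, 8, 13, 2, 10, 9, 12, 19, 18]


Sorted: [2, 6, 8, 9, 10, 12, 12, 13, 18, 18, 19, 19]
Mean = 146/12 = 73/6
Median = 12
Freq: {12: 2, 6: 1, 18: 2, 19: 2, 8: 1, 13: 1, 2: 1, 10: 1, 9: 1}
Mode: [12, 18, 19]

Mean=73/6, Median=12, Mode=[12, 18, 19]


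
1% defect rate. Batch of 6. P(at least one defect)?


P(all good) = (99/100)^6 = 941480149401/1000000000000
P(≥1 defect) = 58519850599/1000000000000

P = 58519850599/1000000000000 ≈ 5.85%


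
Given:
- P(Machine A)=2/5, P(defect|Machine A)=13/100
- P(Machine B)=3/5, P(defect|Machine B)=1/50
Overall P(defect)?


P(B) = Σ P(B|Aᵢ)×P(Aᵢ)
  13/100×2/5 = 13/250
  1/50×3/5 = 3/250
Sum = 8/125

P(defect) = 8/125 ≈ 6.40%


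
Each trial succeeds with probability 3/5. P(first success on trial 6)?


Geometric: P(X=6) = (1-p)^(k-1)×p = (2/5)^5×3/5 = 96/15625

P(X=6) = 96/15625 ≈ 0.61%


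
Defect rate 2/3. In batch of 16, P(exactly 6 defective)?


Binomial: P(X=6) = C(16,6)×p^6×(1-p)^10
= 8008 × 64/729 × 1/59049 = 512512/43046721

P(X=6) = 512512/43046721 ≈ 1.19%


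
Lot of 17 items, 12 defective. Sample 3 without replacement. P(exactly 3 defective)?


Hypergeometric: C(12,3)×C(5,0)/C(17,3)
= 220×1/680 = 11/34

P(X=3) = 11/34 ≈ 32.35%


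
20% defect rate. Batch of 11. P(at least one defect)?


P(all good) = (4/5)^11 = 4194304/48828125
P(≥1 defect) = 44633821/48828125

P = 44633821/48828125 ≈ 91.41%


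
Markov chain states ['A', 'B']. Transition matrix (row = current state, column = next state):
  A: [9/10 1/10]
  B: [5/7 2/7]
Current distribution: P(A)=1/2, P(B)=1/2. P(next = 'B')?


P(next=B) = Σᵢ P(now=i)×P(i→B)
= 1/2×1/10 + 1/2×2/7
= 1/20 + 1/7 = 27/140

P = 27/140 ≈ 0.1929


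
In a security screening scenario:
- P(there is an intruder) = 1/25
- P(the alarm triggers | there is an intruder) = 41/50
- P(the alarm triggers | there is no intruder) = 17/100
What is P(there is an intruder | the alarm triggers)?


Using Bayes' theorem:
P(A|B) = P(B|A)·P(A) / P(B)

P(the alarm triggers) = 41/50 × 1/25 + 17/100 × 24/25
= 41/1250 + 102/625 = 49/250

P(there is an intruder|the alarm triggers) = (41/1250) / (49/250) = 41/245

P(there is an intruder|the alarm triggers) = 41/245 ≈ 16.73%


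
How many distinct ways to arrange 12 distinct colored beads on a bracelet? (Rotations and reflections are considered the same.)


Free circular arrangements: rotations and reflections both identified.
(n-1)!/2 = 11!/2 = 39916800/2 = 19958400

19958400


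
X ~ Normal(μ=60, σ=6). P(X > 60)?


z = (60-60)/6 = 0.0
P(X > 60) = 1 - P(Z ≤ 0.0) = 1 - 0.5000 = 0.5000

P(X > 60) ≈ 0.5000


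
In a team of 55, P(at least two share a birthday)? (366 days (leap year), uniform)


P(all different) = Π(366-i)/366 for i=0..54
= 0.013909
P(match) = 1 - 0.013909 = 0.986091

P ≈ 0.9861 ≈ 98.61%


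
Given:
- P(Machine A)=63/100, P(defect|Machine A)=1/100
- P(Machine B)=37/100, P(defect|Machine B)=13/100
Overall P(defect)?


P(B) = Σ P(B|Aᵢ)×P(Aᵢ)
  1/100×63/100 = 63/10000
  13/100×37/100 = 481/10000
Sum = 34/625

P(defect) = 34/625 ≈ 5.44%


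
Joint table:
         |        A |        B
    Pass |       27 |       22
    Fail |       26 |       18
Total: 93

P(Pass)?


P(Pass) = (27+22)/93 = 49/93

P(Pass) = 49/93 ≈ 52.69%


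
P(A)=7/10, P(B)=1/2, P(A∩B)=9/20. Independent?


P(A)×P(B) = 7/20
P(A∩B) = 9/20
Not equal → NOT independent

No, not independent


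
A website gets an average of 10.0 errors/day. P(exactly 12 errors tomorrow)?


Poisson(λ=10.0): P(X=12) = e^(-λ)×λ^k/k!
= e^(-10.0) × 10.0^12 / 12!
≈ 4.539992976e-05 × 1e+12 / 479001600 ≈ 0.094780

P(X=12) ≈ 0.094780 ≈ 9.48%


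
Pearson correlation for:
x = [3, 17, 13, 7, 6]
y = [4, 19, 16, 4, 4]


n=5, Σx=46, Σy=47, Σxy=595, Σx²=552, Σy²=665
r = (5×595 - 46×47)/√((5×552 - 46²)(5×665 - 47²))
= 813/√(644×1116) = 813/√718704 ≈ 813/847.7641 ≈ 0.9590

r ≈ 0.9590


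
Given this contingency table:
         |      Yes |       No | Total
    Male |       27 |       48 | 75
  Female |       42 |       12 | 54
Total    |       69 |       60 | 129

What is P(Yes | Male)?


P(Yes | Male) = 27/(27+48) = 27/75 = 9/25

P(Yes|Male) = 9/25 ≈ 36.00%


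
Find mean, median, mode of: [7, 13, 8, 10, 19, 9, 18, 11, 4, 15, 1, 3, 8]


Sorted: [1, 3, 4, 7, 8, 8, 9, 10, 11, 13, 15, 18, 19]
Mean = 126/13
Median = 9
Freq: {7: 1, 13: 1, 8: 2, 10: 1, 19: 1, 9: 1, 18: 1, 11: 1, 4: 1, 15: 1, 1: 1, 3: 1}
Mode: [8]

Mean=126/13, Median=9, Mode=8


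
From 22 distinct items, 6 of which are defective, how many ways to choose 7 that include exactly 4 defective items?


Choose 4 of the 6 defective items and 3 of the other 16 items:
C(6,4)×C(16,3) = 15×560 = 8400

8400


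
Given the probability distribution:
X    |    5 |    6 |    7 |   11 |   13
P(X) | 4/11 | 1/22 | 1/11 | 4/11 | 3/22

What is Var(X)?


E[X] = 17/2
E[X²] = 1809/22
Var(X) = E[X²] - (E[X])² = 1809/22 - 289/4 = 439/44

Var(X) = 439/44 ≈ 9.9773


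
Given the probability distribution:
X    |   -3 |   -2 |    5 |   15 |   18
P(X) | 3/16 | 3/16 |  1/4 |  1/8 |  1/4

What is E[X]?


E[X] = Σ x·P(X=x)
= (-3)×(3/16) + (-2)×(3/16) + (5)×(1/4) + (15)×(1/8) + (18)×(1/4)
= 107/16

E[X] = 107/16


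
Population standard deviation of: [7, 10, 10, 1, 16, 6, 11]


Mean = 61/7
  (7-61/7)²=144/49
  (10-61/7)²=81/49
  (10-61/7)²=81/49
  (1-61/7)²=2916/49
  (16-61/7)²=2601/49
  (6-61/7)²=361/49
  (11-61/7)²=256/49
Σ(x-μ)² = 920/7
σ² = (920/7)/7 = 920/49

σ = √(920/49) ≈ 4.3331


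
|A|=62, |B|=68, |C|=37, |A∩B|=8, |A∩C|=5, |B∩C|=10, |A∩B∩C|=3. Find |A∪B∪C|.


|A∪B∪C| = 62+68+37-8-5-10+3 = 147

|A∪B∪C| = 147


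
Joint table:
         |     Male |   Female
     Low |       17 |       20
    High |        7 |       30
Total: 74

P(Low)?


P(Low) = (17+20)/74 = 37/74 = 1/2

P(Low) = 1/2 ≈ 50.00%
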